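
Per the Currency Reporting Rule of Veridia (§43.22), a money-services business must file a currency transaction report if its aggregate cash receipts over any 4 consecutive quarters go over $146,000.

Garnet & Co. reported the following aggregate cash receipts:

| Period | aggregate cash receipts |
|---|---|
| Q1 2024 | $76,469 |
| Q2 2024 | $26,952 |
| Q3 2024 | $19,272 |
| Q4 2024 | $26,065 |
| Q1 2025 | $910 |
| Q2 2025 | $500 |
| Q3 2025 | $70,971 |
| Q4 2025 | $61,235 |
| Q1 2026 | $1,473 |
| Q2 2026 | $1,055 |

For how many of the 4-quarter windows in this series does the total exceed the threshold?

1

Q1 2024–Q4 2024: $76,469 + $26,952 + $19,272 + $26,065 = $148,758 (over)
Q2 2024–Q1 2025: $26,952 + $19,272 + $26,065 + $910 = $73,199 (under)
Q3 2024–Q2 2025: $19,272 + $26,065 + $910 + $500 = $46,747 (under)
Q4 2024–Q3 2025: $26,065 + $910 + $500 + $70,971 = $98,446 (under)
Q1 2025–Q4 2025: $910 + $500 + $70,971 + $61,235 = $133,616 (under)
Q2 2025–Q1 2026: $500 + $70,971 + $61,235 + $1,473 = $134,179 (under)
Q3 2025–Q2 2026: $70,971 + $61,235 + $1,473 + $1,055 = $134,734 (under)
1 window exceeds the threshold.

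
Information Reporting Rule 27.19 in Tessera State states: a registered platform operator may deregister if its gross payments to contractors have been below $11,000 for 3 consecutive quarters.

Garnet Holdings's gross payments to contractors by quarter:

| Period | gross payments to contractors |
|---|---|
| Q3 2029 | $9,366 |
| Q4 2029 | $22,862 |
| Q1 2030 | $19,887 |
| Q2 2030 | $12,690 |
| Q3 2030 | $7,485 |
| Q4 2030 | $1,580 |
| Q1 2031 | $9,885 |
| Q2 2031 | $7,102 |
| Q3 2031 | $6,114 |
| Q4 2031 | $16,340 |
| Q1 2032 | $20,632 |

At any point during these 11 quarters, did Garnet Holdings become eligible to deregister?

Quarters below $11,000: Q3 2029, Q3 2030, Q4 2030, Q1 2031, Q2 2031, Q3 2031.
Longest run of consecutive quarters below the threshold: 5.
5 ≥ 3, so Garnet Holdings became eligible.

Yes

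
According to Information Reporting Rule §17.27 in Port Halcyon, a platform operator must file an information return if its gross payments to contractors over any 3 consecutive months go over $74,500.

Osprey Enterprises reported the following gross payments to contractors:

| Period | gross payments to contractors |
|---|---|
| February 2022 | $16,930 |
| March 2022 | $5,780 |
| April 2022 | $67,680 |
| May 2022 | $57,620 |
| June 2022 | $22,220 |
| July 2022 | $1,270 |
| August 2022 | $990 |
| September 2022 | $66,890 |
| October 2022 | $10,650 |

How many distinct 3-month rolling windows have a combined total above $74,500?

5

February 2022–April 2022: $16,930 + $5,780 + $67,680 = $90,390 (over)
March 2022–May 2022: $5,780 + $67,680 + $57,620 = $131,080 (over)
April 2022–June 2022: $67,680 + $57,620 + $22,220 = $147,520 (over)
May 2022–July 2022: $57,620 + $22,220 + $1,270 = $81,110 (over)
June 2022–August 2022: $22,220 + $1,270 + $990 = $24,480 (under)
July 2022–September 2022: $1,270 + $990 + $66,890 = $69,150 (under)
August 2022–October 2022: $990 + $66,890 + $10,650 = $78,530 (over)
5 windows exceed the threshold.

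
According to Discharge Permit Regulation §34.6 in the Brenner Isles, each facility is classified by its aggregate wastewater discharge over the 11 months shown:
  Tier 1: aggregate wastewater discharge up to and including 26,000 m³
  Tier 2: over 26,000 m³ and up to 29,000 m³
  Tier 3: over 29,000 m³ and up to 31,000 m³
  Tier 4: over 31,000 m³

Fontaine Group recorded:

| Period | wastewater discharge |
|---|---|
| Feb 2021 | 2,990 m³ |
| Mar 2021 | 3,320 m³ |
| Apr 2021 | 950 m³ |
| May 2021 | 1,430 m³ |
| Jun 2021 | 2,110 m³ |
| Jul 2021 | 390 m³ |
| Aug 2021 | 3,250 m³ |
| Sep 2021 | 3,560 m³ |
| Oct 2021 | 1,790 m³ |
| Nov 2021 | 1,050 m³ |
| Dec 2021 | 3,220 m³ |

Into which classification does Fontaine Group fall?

Aggregate wastewater discharge: 2,990 m³ + 3,320 m³ + 950 m³ + 1,430 m³ + 2,110 m³ + 390 m³ + 3,250 m³ + 3,560 m³ + 1,790 m³ + 1,050 m³ + 3,220 m³ = 24,060 m³.
24,060 m³ ≤ 26,000 m³, so Tier 1 applies.

Tier 1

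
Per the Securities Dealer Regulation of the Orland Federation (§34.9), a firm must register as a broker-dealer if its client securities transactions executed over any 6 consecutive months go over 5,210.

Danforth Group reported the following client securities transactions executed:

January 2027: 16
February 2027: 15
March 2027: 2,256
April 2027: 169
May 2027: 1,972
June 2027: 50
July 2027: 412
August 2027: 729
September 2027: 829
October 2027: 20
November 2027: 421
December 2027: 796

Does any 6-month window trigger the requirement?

January 2027–June 2027: 16 + 15 + 2,256 + 169 + 1,972 + 50 = 4,478 (under)
February 2027–July 2027: 15 + 2,256 + 169 + 1,972 + 50 + 412 = 4,874 (under)
March 2027–August 2027: 2,256 + 169 + 1,972 + 50 + 412 + 729 = 5,588 (over)
April 2027–September 2027: 169 + 1,972 + 50 + 412 + 729 + 829 = 4,161 (under)
May 2027–October 2027: 1,972 + 50 + 412 + 729 + 829 + 20 = 4,012 (under)
June 2027–November 2027: 50 + 412 + 729 + 829 + 20 + 421 = 2,461 (under)
July 2027–December 2027: 412 + 729 + 829 + 20 + 421 + 796 = 3,207 (under)
At least one window exceeds 5,210.

Yes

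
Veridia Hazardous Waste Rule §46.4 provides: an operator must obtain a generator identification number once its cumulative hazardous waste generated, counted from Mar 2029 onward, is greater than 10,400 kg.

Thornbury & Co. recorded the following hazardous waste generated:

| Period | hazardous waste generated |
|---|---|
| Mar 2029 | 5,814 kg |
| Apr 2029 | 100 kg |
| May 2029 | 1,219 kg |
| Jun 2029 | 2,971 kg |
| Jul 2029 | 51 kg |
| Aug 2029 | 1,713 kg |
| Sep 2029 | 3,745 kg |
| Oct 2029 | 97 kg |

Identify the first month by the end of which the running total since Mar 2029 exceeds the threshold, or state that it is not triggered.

Aug 2029

Through Mar 2029: 5,814 kg
Through Apr 2029: 5,914 kg
Through May 2029: 7,133 kg
Through Jun 2029: 10,104 kg
Through Jul 2029: 10,155 kg
Through Aug 2029: 11,868 kg ← exceeds threshold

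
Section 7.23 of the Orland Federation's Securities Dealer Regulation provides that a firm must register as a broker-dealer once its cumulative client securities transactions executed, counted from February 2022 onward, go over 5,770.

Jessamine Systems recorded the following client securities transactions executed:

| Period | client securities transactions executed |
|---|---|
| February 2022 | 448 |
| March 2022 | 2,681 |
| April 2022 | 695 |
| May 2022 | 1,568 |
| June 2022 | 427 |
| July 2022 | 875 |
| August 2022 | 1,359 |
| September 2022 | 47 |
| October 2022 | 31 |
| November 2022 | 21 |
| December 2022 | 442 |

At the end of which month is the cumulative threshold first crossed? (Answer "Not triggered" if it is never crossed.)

June 2022

Through February 2022: 448
Through March 2022: 3,129
Through April 2022: 3,824
Through May 2022: 5,392
Through June 2022: 5,819 ← exceeds threshold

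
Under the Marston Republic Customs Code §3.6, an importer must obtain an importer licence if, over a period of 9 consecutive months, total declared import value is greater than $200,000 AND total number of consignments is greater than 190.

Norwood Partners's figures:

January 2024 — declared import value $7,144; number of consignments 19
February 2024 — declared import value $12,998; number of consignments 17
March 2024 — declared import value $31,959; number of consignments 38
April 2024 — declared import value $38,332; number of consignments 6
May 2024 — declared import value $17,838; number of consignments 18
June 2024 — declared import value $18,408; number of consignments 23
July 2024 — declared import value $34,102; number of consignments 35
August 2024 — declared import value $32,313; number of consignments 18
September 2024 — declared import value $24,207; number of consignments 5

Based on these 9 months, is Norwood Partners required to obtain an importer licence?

Total declared import value: $7,144 + $12,998 + $31,959 + $38,332 + $17,838 + $18,408 + $34,102 + $32,313 + $24,207 = $217,301 (> $200,000).
Total number of consignments: 19 + 17 + 38 + 6 + 18 + 23 + 35 + 18 + 5 = 179 (≤ 190).
The test is 'and': the rule requires both, and at least one is not exceeded.

No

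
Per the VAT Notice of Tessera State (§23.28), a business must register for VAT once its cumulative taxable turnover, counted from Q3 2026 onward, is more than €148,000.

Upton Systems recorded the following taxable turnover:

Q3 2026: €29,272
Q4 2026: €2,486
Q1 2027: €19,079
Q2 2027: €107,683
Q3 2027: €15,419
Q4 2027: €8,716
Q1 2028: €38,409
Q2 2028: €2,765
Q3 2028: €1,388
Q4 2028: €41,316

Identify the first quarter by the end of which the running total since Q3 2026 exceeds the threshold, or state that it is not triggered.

Through Q3 2026: €29,272
Through Q4 2026: €31,758
Through Q1 2027: €50,837
Through Q2 2027: €158,520 ← exceeds threshold

Q2 2027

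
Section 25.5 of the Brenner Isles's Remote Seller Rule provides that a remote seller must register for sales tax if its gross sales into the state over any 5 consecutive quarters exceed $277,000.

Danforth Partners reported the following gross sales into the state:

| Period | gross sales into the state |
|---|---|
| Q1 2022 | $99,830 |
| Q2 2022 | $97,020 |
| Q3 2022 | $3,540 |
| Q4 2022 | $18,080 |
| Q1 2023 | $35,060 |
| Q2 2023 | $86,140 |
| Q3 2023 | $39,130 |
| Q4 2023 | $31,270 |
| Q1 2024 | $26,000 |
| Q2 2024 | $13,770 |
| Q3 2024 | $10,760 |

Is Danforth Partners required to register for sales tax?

No

Q1 2022–Q1 2023: $99,830 + $97,020 + $3,540 + $18,080 + $35,060 = $253,530 (under)
Q2 2022–Q2 2023: $97,020 + $3,540 + $18,080 + $35,060 + $86,140 = $239,840 (under)
Q3 2022–Q3 2023: $3,540 + $18,080 + $35,060 + $86,140 + $39,130 = $181,950 (under)
Q4 2022–Q4 2023: $18,080 + $35,060 + $86,140 + $39,130 + $31,270 = $209,680 (under)
Q1 2023–Q1 2024: $35,060 + $86,140 + $39,130 + $31,270 + $26,000 = $217,600 (under)
Q2 2023–Q2 2024: $86,140 + $39,130 + $31,270 + $26,000 + $13,770 = $196,310 (under)
Q3 2023–Q3 2024: $39,130 + $31,270 + $26,000 + $13,770 + $10,760 = $120,930 (under)
No window exceeds $277,000.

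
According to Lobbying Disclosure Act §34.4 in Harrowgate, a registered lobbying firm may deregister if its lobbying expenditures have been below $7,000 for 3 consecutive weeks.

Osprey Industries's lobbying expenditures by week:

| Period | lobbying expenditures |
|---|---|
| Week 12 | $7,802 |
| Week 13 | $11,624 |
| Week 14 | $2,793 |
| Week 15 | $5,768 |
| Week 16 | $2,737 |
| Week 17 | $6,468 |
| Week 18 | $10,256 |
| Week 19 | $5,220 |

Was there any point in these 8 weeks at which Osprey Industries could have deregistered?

Yes

Weeks below $7,000: Week 14, Week 15, Week 16, Week 17, Week 19.
Longest run of consecutive weeks below the threshold: 4.
4 ≥ 3, so Osprey Industries became eligible.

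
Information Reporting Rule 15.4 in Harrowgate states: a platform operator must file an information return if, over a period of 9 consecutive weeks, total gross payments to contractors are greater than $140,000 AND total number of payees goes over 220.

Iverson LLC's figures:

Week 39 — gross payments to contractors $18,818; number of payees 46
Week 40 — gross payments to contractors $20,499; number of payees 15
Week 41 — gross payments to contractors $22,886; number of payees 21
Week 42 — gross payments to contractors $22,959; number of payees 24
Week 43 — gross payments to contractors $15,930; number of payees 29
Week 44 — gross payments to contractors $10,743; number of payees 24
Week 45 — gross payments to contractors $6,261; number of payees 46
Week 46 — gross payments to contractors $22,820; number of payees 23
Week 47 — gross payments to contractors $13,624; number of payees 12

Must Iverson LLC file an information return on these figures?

Yes

Total gross payments to contractors: $18,818 + $20,499 + $22,886 + $22,959 + $15,930 + $10,743 + $6,261 + $22,820 + $13,624 = $154,540 (> $140,000).
Total number of payees: 46 + 15 + 21 + 24 + 29 + 24 + 46 + 23 + 12 = 240 (> 220).
The test is 'and': both thresholds are exceeded.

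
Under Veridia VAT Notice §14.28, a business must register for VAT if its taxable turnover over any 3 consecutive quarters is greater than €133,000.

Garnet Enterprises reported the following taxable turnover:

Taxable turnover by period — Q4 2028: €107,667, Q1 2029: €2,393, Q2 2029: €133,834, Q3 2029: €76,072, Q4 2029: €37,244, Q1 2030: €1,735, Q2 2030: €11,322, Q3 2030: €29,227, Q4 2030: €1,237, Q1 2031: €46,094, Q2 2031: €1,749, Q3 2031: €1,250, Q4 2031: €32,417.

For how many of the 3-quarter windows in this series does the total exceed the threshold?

Q4 2028–Q2 2029: €107,667 + €2,393 + €133,834 = €243,894 (over)
Q1 2029–Q3 2029: €2,393 + €133,834 + €76,072 = €212,299 (over)
Q2 2029–Q4 2029: €133,834 + €76,072 + €37,244 = €247,150 (over)
Q3 2029–Q1 2030: €76,072 + €37,244 + €1,735 = €115,051 (under)
Q4 2029–Q2 2030: €37,244 + €1,735 + €11,322 = €50,301 (under)
Q1 2030–Q3 2030: €1,735 + €11,322 + €29,227 = €42,284 (under)
Q2 2030–Q4 2030: €11,322 + €29,227 + €1,237 = €41,786 (under)
Q3 2030–Q1 2031: €29,227 + €1,237 + €46,094 = €76,558 (under)
Q4 2030–Q2 2031: €1,237 + €46,094 + €1,749 = €49,080 (under)
Q1 2031–Q3 2031: €46,094 + €1,749 + €1,250 = €49,093 (under)
Q2 2031–Q4 2031: €1,749 + €1,250 + €32,417 = €35,416 (under)
3 windows exceed the threshold.

3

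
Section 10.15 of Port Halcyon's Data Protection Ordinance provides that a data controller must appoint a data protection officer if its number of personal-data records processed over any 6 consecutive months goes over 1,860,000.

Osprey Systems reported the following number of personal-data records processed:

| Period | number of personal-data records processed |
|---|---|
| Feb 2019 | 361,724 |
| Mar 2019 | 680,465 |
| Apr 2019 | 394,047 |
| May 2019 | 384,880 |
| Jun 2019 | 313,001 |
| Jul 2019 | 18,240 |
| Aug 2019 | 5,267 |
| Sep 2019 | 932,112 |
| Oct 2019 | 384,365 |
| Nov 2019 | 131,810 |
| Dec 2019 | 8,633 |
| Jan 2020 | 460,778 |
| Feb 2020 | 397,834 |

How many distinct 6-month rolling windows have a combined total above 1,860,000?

5

Feb 2019–Jul 2019: 361,724 + 680,465 + 394,047 + 384,880 + 313,001 + 18,240 = 2,152,357 (over)
Mar 2019–Aug 2019: 680,465 + 394,047 + 384,880 + 313,001 + 18,240 + 5,267 = 1,795,900 (under)
Apr 2019–Sep 2019: 394,047 + 384,880 + 313,001 + 18,240 + 5,267 + 932,112 = 2,047,547 (over)
May 2019–Oct 2019: 384,880 + 313,001 + 18,240 + 5,267 + 932,112 + 384,365 = 2,037,865 (over)
Jun 2019–Nov 2019: 313,001 + 18,240 + 5,267 + 932,112 + 384,365 + 131,810 = 1,784,795 (under)
Jul 2019–Dec 2019: 18,240 + 5,267 + 932,112 + 384,365 + 131,810 + 8,633 = 1,480,427 (under)
Aug 2019–Jan 2020: 5,267 + 932,112 + 384,365 + 131,810 + 8,633 + 460,778 = 1,922,965 (over)
Sep 2019–Feb 2020: 932,112 + 384,365 + 131,810 + 8,633 + 460,778 + 397,834 = 2,315,532 (over)
5 windows exceed the threshold.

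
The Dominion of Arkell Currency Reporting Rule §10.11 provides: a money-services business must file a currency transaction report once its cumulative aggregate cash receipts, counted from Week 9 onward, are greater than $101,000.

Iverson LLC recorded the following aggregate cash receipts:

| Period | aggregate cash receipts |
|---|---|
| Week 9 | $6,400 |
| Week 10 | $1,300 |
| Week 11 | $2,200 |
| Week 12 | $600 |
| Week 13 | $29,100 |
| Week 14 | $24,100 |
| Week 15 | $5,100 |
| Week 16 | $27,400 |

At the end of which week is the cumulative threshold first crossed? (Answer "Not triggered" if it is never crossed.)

Through Week 9: $6,400
Through Week 10: $7,700
Through Week 11: $9,900
Through Week 12: $10,500
Through Week 13: $39,600
Through Week 14: $63,700
Through Week 15: $68,800
Through Week 16: $96,200
Final cumulative total $96,200 ≤ $101,000; the threshold is never exceeded.

Not triggered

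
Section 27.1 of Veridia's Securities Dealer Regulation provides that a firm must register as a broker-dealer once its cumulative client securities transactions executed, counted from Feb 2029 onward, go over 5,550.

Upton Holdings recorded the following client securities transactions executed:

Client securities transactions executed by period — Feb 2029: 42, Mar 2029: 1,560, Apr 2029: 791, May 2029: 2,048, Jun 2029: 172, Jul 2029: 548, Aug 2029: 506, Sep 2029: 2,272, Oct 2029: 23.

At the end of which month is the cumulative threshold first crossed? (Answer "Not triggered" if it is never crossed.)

Aug 2029

Through Feb 2029: 42
Through Mar 2029: 1,602
Through Apr 2029: 2,393
Through May 2029: 4,441
Through Jun 2029: 4,613
Through Jul 2029: 5,161
Through Aug 2029: 5,667 ← exceeds threshold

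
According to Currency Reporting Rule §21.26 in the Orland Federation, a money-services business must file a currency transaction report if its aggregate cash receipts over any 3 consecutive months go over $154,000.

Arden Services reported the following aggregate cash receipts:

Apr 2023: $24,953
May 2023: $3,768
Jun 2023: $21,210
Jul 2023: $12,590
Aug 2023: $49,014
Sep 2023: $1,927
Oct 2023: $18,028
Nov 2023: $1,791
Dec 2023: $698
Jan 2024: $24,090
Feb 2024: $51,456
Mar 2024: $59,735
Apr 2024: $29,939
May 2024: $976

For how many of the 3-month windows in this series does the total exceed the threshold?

Apr 2023–Jun 2023: $24,953 + $3,768 + $21,210 = $49,931 (under)
May 2023–Jul 2023: $3,768 + $21,210 + $12,590 = $37,568 (under)
Jun 2023–Aug 2023: $21,210 + $12,590 + $49,014 = $82,814 (under)
Jul 2023–Sep 2023: $12,590 + $49,014 + $1,927 = $63,531 (under)
Aug 2023–Oct 2023: $49,014 + $1,927 + $18,028 = $68,969 (under)
Sep 2023–Nov 2023: $1,927 + $18,028 + $1,791 = $21,746 (under)
Oct 2023–Dec 2023: $18,028 + $1,791 + $698 = $20,517 (under)
Nov 2023–Jan 2024: $1,791 + $698 + $24,090 = $26,579 (under)
Dec 2023–Feb 2024: $698 + $24,090 + $51,456 = $76,244 (under)
Jan 2024–Mar 2024: $24,090 + $51,456 + $59,735 = $135,281 (under)
Feb 2024–Apr 2024: $51,456 + $59,735 + $29,939 = $141,130 (under)
Mar 2024–May 2024: $59,735 + $29,939 + $976 = $90,650 (under)
0 windows exceed the threshold.

0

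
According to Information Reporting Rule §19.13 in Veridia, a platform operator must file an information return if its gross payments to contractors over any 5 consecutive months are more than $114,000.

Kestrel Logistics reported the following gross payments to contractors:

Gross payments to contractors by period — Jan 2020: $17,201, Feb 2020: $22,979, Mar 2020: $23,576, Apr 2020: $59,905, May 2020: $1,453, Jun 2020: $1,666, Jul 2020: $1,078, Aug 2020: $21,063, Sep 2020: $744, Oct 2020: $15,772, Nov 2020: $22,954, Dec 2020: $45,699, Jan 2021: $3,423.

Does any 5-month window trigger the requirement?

Jan 2020–May 2020: $17,201 + $22,979 + $23,576 + $59,905 + $1,453 = $125,114 (over)
Feb 2020–Jun 2020: $22,979 + $23,576 + $59,905 + $1,453 + $1,666 = $109,579 (under)
Mar 2020–Jul 2020: $23,576 + $59,905 + $1,453 + $1,666 + $1,078 = $87,678 (under)
Apr 2020–Aug 2020: $59,905 + $1,453 + $1,666 + $1,078 + $21,063 = $85,165 (under)
May 2020–Sep 2020: $1,453 + $1,666 + $1,078 + $21,063 + $744 = $26,004 (under)
Jun 2020–Oct 2020: $1,666 + $1,078 + $21,063 + $744 + $15,772 = $40,323 (under)
Jul 2020–Nov 2020: $1,078 + $21,063 + $744 + $15,772 + $22,954 = $61,611 (under)
Aug 2020–Dec 2020: $21,063 + $744 + $15,772 + $22,954 + $45,699 = $106,232 (under)
Sep 2020–Jan 2021: $744 + $15,772 + $22,954 + $45,699 + $3,423 = $88,592 (under)
At least one window exceeds $114,000.

Yes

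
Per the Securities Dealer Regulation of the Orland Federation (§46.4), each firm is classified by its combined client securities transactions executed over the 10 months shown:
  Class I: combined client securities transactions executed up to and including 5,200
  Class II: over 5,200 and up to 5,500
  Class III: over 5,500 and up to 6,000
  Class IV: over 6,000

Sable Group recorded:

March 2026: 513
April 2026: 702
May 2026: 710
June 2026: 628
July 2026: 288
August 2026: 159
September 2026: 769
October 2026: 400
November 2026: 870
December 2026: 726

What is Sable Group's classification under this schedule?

Class III

Combined client securities transactions executed: 513 + 702 + 710 + 628 + 288 + 159 + 769 + 400 + 870 + 726 = 5,765.
5,500 < 5,765 ≤ 6,000, so Class III applies.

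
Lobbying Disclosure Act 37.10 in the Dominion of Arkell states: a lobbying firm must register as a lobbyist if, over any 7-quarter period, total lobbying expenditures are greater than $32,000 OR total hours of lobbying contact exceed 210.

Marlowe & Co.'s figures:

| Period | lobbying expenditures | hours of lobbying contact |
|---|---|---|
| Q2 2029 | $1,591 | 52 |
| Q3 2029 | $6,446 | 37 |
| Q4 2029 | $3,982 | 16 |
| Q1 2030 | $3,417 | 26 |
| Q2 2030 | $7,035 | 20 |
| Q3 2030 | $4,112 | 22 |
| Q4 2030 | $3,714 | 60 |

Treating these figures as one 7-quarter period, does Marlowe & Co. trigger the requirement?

Yes

Total lobbying expenditures: $1,591 + $6,446 + $3,982 + $3,417 + $7,035 + $4,112 + $3,714 = $30,297 (≤ $32,000).
Total hours of lobbying contact: 52 + 37 + 16 + 26 + 20 + 22 + 60 = 233 (> 210).
The test is 'or': at least one threshold is exceeded.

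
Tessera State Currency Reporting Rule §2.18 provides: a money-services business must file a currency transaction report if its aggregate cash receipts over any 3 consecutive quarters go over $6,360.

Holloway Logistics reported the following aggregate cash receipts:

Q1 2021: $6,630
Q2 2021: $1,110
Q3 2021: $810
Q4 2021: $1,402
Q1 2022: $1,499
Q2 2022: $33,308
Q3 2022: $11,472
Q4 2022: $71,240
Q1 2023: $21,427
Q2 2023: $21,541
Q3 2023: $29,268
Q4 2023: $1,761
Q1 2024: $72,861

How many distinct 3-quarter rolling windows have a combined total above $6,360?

Q1 2021–Q3 2021: $6,630 + $1,110 + $810 = $8,550 (over)
Q2 2021–Q4 2021: $1,110 + $810 + $1,402 = $3,322 (under)
Q3 2021–Q1 2022: $810 + $1,402 + $1,499 = $3,711 (under)
Q4 2021–Q2 2022: $1,402 + $1,499 + $33,308 = $36,209 (over)
Q1 2022–Q3 2022: $1,499 + $33,308 + $11,472 = $46,279 (over)
Q2 2022–Q4 2022: $33,308 + $11,472 + $71,240 = $116,020 (over)
Q3 2022–Q1 2023: $11,472 + $71,240 + $21,427 = $104,139 (over)
Q4 2022–Q2 2023: $71,240 + $21,427 + $21,541 = $114,208 (over)
Q1 2023–Q3 2023: $21,427 + $21,541 + $29,268 = $72,236 (over)
Q2 2023–Q4 2023: $21,541 + $29,268 + $1,761 = $52,570 (over)
Q3 2023–Q1 2024: $29,268 + $1,761 + $72,861 = $103,890 (over)
9 windows exceed the threshold.

9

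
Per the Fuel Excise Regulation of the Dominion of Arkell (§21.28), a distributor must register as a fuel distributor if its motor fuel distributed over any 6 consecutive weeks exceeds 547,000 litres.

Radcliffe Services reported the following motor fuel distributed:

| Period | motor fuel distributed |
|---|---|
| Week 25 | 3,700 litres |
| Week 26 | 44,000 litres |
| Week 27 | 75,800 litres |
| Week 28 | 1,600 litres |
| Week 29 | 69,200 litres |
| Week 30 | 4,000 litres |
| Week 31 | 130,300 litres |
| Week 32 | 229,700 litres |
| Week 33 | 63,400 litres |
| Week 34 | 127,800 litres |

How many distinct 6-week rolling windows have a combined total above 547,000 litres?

Week 25–Week 30: 3,700 litres + 44,000 litres + 75,800 litres + 1,600 litres + 69,200 litres + 4,000 litres = 198,300 litres (under)
Week 26–Week 31: 44,000 litres + 75,800 litres + 1,600 litres + 69,200 litres + 4,000 litres + 130,300 litres = 324,900 litres (under)
Week 27–Week 32: 75,800 litres + 1,600 litres + 69,200 litres + 4,000 litres + 130,300 litres + 229,700 litres = 510,600 litres (under)
Week 28–Week 33: 1,600 litres + 69,200 litres + 4,000 litres + 130,300 litres + 229,700 litres + 63,400 litres = 498,200 litres (under)
Week 29–Week 34: 69,200 litres + 4,000 litres + 130,300 litres + 229,700 litres + 63,400 litres + 127,800 litres = 624,400 litres (over)
1 window exceeds the threshold.

1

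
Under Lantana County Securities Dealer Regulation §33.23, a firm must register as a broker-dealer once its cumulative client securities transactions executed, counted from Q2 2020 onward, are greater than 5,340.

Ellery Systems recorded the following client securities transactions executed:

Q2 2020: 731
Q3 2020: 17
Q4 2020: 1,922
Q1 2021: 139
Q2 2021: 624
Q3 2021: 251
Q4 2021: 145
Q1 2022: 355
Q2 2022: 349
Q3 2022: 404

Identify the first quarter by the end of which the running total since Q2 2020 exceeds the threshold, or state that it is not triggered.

Not triggered

Through Q2 2020: 731
Through Q3 2020: 748
Through Q4 2020: 2,670
Through Q1 2021: 2,809
Through Q2 2021: 3,433
Through Q3 2021: 3,684
Through Q4 2021: 3,829
Through Q1 2022: 4,184
Through Q2 2022: 4,533
Through Q3 2022: 4,937
Final cumulative total 4,937 ≤ 5,340; the threshold is never exceeded.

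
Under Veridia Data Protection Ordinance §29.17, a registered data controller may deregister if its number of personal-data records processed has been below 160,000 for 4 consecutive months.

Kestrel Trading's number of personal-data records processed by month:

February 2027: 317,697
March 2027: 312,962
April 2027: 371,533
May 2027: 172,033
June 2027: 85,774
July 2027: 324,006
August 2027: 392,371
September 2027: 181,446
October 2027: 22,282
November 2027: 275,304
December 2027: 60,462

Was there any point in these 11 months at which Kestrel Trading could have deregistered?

Months below 160,000: June 2027, October 2027, December 2027.
Longest run of consecutive months below the threshold: 1.
1 < 4, so Kestrel Trading never became eligible.

No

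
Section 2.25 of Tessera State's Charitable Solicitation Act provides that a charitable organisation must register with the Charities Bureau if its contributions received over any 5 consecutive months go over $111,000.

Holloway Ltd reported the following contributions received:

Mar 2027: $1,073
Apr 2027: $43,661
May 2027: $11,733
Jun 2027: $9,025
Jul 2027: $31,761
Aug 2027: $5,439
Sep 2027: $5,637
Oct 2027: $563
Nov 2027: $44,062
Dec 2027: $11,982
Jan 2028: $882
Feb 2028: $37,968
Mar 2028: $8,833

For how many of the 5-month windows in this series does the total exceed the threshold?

0

Mar 2027–Jul 2027: $1,073 + $43,661 + $11,733 + $9,025 + $31,761 = $97,253 (under)
Apr 2027–Aug 2027: $43,661 + $11,733 + $9,025 + $31,761 + $5,439 = $101,619 (under)
May 2027–Sep 2027: $11,733 + $9,025 + $31,761 + $5,439 + $5,637 = $63,595 (under)
Jun 2027–Oct 2027: $9,025 + $31,761 + $5,439 + $5,637 + $563 = $52,425 (under)
Jul 2027–Nov 2027: $31,761 + $5,439 + $5,637 + $563 + $44,062 = $87,462 (under)
Aug 2027–Dec 2027: $5,439 + $5,637 + $563 + $44,062 + $11,982 = $67,683 (under)
Sep 2027–Jan 2028: $5,637 + $563 + $44,062 + $11,982 + $882 = $63,126 (under)
Oct 2027–Feb 2028: $563 + $44,062 + $11,982 + $882 + $37,968 = $95,457 (under)
Nov 2027–Mar 2028: $44,062 + $11,982 + $882 + $37,968 + $8,833 = $103,727 (under)
0 windows exceed the threshold.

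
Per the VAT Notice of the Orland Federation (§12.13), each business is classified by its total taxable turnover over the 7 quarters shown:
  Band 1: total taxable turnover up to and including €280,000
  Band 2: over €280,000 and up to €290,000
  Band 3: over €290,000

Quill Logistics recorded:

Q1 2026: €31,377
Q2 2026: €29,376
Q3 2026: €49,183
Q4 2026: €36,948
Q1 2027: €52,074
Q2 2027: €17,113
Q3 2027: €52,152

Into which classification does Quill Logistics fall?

Band 1

Total taxable turnover: €31,377 + €29,376 + €49,183 + €36,948 + €52,074 + €17,113 + €52,152 = €268,223.
€268,223 ≤ €280,000, so Band 1 applies.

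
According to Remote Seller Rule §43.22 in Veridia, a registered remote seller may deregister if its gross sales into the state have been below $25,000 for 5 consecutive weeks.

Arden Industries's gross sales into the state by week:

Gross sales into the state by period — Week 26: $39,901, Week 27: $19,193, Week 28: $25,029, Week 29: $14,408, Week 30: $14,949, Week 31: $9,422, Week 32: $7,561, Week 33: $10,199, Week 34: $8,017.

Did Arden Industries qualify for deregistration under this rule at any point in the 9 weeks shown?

Weeks below $25,000: Week 27, Week 29, Week 30, Week 31, Week 32, Week 33, Week 34.
Longest run of consecutive weeks below the threshold: 6.
6 ≥ 5, so Arden Industries became eligible.

Yes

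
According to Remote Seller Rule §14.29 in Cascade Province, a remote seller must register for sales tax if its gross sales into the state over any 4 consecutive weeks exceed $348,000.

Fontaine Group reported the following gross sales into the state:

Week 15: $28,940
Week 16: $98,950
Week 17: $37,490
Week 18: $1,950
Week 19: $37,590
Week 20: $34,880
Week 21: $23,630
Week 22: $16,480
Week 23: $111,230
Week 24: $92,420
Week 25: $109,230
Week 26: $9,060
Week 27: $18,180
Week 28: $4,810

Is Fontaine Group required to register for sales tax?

Week 15–Week 18: $28,940 + $98,950 + $37,490 + $1,950 = $167,330 (under)
Week 16–Week 19: $98,950 + $37,490 + $1,950 + $37,590 = $175,980 (under)
Week 17–Week 20: $37,490 + $1,950 + $37,590 + $34,880 = $111,910 (under)
Week 18–Week 21: $1,950 + $37,590 + $34,880 + $23,630 = $98,050 (under)
Week 19–Week 22: $37,590 + $34,880 + $23,630 + $16,480 = $112,580 (under)
Week 20–Week 23: $34,880 + $23,630 + $16,480 + $111,230 = $186,220 (under)
Week 21–Week 24: $23,630 + $16,480 + $111,230 + $92,420 = $243,760 (under)
Week 22–Week 25: $16,480 + $111,230 + $92,420 + $109,230 = $329,360 (under)
Week 23–Week 26: $111,230 + $92,420 + $109,230 + $9,060 = $321,940 (under)
Week 24–Week 27: $92,420 + $109,230 + $9,060 + $18,180 = $228,890 (under)
Week 25–Week 28: $109,230 + $9,060 + $18,180 + $4,810 = $141,280 (under)
No window exceeds $348,000.

No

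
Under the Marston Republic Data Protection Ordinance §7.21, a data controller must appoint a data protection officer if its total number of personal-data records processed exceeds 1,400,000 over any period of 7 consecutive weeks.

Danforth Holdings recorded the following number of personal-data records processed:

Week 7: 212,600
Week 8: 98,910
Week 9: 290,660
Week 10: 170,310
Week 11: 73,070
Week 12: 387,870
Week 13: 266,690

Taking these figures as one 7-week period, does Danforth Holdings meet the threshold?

Total number of personal-data records processed: 212,600 + 98,910 + 290,660 + 170,310 + 73,070 + 387,870 + 266,690 = 1,500,110.
1,500,110 > 1,400,000, so the threshold is exceeded.

Yes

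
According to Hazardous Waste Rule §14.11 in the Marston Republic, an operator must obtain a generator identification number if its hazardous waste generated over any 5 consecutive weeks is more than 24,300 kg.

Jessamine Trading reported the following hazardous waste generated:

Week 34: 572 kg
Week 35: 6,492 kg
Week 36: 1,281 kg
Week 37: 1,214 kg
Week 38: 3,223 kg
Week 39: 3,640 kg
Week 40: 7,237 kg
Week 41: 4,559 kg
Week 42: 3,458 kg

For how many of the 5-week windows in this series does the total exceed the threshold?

Week 34–Week 38: 572 kg + 6,492 kg + 1,281 kg + 1,214 kg + 3,223 kg = 12,782 kg (under)
Week 35–Week 39: 6,492 kg + 1,281 kg + 1,214 kg + 3,223 kg + 3,640 kg = 15,850 kg (under)
Week 36–Week 40: 1,281 kg + 1,214 kg + 3,223 kg + 3,640 kg + 7,237 kg = 16,595 kg (under)
Week 37–Week 41: 1,214 kg + 3,223 kg + 3,640 kg + 7,237 kg + 4,559 kg = 19,873 kg (under)
Week 38–Week 42: 3,223 kg + 3,640 kg + 7,237 kg + 4,559 kg + 3,458 kg = 22,117 kg (under)
0 windows exceed the threshold.

0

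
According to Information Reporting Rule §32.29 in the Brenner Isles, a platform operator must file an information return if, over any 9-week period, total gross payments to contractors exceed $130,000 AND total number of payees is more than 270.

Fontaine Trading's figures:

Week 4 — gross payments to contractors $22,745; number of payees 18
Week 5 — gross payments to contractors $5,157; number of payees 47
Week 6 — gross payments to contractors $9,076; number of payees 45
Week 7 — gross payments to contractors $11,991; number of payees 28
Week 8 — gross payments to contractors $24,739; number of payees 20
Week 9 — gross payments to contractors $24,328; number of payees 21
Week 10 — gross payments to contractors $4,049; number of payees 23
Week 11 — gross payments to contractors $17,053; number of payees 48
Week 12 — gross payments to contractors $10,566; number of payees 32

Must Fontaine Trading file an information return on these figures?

Total gross payments to contractors: $22,745 + $5,157 + $9,076 + $11,991 + $24,739 + $24,328 + $4,049 + $17,053 + $10,566 = $129,704 (≤ $130,000).
Total number of payees: 18 + 47 + 45 + 28 + 20 + 21 + 23 + 48 + 32 = 282 (> 270).
The test is 'and': the rule requires both, and at least one is not exceeded.

No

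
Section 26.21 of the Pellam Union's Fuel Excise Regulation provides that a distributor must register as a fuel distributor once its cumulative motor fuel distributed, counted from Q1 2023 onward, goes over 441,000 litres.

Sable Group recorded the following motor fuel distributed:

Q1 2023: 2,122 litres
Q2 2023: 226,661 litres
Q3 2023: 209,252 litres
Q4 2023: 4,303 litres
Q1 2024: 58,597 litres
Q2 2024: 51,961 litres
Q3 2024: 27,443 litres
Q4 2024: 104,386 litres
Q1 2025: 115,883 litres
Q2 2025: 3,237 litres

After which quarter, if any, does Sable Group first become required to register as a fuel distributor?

Q4 2023

Through Q1 2023: 2,122 litres
Through Q2 2023: 228,783 litres
Through Q3 2023: 438,035 litres
Through Q4 2023: 442,338 litres ← exceeds threshold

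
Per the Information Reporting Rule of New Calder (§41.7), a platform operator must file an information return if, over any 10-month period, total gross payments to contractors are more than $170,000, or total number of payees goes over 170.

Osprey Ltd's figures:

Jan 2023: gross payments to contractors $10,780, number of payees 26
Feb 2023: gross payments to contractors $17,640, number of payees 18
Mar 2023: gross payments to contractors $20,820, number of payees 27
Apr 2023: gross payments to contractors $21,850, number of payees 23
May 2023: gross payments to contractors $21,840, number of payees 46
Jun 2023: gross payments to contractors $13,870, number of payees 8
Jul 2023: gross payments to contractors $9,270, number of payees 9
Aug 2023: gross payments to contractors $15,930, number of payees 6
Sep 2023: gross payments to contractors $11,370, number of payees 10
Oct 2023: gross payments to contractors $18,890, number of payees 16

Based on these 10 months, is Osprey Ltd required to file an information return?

Yes

Total gross payments to contractors: $10,780 + $17,640 + $20,820 + $21,850 + $21,840 + $13,870 + $9,270 + $15,930 + $11,370 + $18,890 = $162,260 (≤ $170,000).
Total number of payees: 26 + 18 + 27 + 23 + 46 + 8 + 9 + 6 + 10 + 16 = 189 (> 170).
The test is 'or': at least one threshold is exceeded.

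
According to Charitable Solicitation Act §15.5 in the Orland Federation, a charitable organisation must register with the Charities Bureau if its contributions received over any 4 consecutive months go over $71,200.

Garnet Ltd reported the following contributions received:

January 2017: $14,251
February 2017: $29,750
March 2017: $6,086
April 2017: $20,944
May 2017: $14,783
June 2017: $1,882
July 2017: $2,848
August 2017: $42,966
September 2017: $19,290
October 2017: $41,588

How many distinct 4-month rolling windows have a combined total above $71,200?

January 2017–April 2017: $14,251 + $29,750 + $6,086 + $20,944 = $71,031 (under)
February 2017–May 2017: $29,750 + $6,086 + $20,944 + $14,783 = $71,563 (over)
March 2017–June 2017: $6,086 + $20,944 + $14,783 + $1,882 = $43,695 (under)
April 2017–July 2017: $20,944 + $14,783 + $1,882 + $2,848 = $40,457 (under)
May 2017–August 2017: $14,783 + $1,882 + $2,848 + $42,966 = $62,479 (under)
June 2017–September 2017: $1,882 + $2,848 + $42,966 + $19,290 = $66,986 (under)
July 2017–October 2017: $2,848 + $42,966 + $19,290 + $41,588 = $106,692 (over)
2 windows exceed the threshold.

2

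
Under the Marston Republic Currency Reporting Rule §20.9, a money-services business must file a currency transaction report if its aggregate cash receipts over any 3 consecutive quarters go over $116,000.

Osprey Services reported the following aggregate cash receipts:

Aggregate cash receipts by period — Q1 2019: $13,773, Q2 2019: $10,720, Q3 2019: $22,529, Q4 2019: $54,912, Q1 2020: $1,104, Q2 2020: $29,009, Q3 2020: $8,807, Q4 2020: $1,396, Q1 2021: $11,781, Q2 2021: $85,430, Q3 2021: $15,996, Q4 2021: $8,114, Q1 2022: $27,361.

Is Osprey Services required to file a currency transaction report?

No

Q1 2019–Q3 2019: $13,773 + $10,720 + $22,529 = $47,022 (under)
Q2 2019–Q4 2019: $10,720 + $22,529 + $54,912 = $88,161 (under)
Q3 2019–Q1 2020: $22,529 + $54,912 + $1,104 = $78,545 (under)
Q4 2019–Q2 2020: $54,912 + $1,104 + $29,009 = $85,025 (under)
Q1 2020–Q3 2020: $1,104 + $29,009 + $8,807 = $38,920 (under)
Q2 2020–Q4 2020: $29,009 + $8,807 + $1,396 = $39,212 (under)
Q3 2020–Q1 2021: $8,807 + $1,396 + $11,781 = $21,984 (under)
Q4 2020–Q2 2021: $1,396 + $11,781 + $85,430 = $98,607 (under)
Q1 2021–Q3 2021: $11,781 + $85,430 + $15,996 = $113,207 (under)
Q2 2021–Q4 2021: $85,430 + $15,996 + $8,114 = $109,540 (under)
Q3 2021–Q1 2022: $15,996 + $8,114 + $27,361 = $51,471 (under)
No window exceeds $116,000.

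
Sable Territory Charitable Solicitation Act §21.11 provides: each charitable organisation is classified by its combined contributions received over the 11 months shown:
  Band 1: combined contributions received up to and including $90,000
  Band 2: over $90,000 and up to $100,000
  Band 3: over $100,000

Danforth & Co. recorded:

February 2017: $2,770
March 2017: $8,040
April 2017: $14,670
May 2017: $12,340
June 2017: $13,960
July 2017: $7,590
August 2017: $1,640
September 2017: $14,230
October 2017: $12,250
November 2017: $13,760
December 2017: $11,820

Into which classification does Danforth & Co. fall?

Combined contributions received: $2,770 + $8,040 + $14,670 + $12,340 + $13,960 + $7,590 + $1,640 + $14,230 + $12,250 + $13,760 + $11,820 = $113,070.
$113,070 > $100,000, so Band 3 applies.

Band 3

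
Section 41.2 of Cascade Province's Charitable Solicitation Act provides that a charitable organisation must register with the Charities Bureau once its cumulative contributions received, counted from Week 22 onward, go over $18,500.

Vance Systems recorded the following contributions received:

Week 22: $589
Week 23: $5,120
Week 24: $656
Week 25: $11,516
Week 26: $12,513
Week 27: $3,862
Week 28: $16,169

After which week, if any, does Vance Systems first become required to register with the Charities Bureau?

Through Week 22: $589
Through Week 23: $5,709
Through Week 24: $6,365
Through Week 25: $17,881
Through Week 26: $30,394 ← exceeds threshold

Week 26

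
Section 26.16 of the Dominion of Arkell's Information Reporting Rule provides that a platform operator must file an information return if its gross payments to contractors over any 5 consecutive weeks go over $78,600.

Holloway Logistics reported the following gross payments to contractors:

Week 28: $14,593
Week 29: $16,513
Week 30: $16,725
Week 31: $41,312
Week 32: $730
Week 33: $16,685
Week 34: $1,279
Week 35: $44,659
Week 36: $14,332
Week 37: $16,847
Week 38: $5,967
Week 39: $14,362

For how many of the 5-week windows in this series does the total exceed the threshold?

6

Week 28–Week 32: $14,593 + $16,513 + $16,725 + $41,312 + $730 = $89,873 (over)
Week 29–Week 33: $16,513 + $16,725 + $41,312 + $730 + $16,685 = $91,965 (over)
Week 30–Week 34: $16,725 + $41,312 + $730 + $16,685 + $1,279 = $76,731 (under)
Week 31–Week 35: $41,312 + $730 + $16,685 + $1,279 + $44,659 = $104,665 (over)
Week 32–Week 36: $730 + $16,685 + $1,279 + $44,659 + $14,332 = $77,685 (under)
Week 33–Week 37: $16,685 + $1,279 + $44,659 + $14,332 + $16,847 = $93,802 (over)
Week 34–Week 38: $1,279 + $44,659 + $14,332 + $16,847 + $5,967 = $83,084 (over)
Week 35–Week 39: $44,659 + $14,332 + $16,847 + $5,967 + $14,362 = $96,167 (over)
6 windows exceed the threshold.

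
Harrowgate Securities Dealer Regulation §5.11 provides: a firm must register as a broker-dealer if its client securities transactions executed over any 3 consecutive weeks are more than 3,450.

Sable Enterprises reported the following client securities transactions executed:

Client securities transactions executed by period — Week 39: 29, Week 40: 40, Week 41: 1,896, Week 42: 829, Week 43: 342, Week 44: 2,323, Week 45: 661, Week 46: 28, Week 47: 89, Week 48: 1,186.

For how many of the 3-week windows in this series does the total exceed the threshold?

1

Week 39–Week 41: 29 + 40 + 1,896 = 1,965 (under)
Week 40–Week 42: 40 + 1,896 + 829 = 2,765 (under)
Week 41–Week 43: 1,896 + 829 + 342 = 3,067 (under)
Week 42–Week 44: 829 + 342 + 2,323 = 3,494 (over)
Week 43–Week 45: 342 + 2,323 + 661 = 3,326 (under)
Week 44–Week 46: 2,323 + 661 + 28 = 3,012 (under)
Week 45–Week 47: 661 + 28 + 89 = 778 (under)
Week 46–Week 48: 28 + 89 + 1,186 = 1,303 (under)
1 window exceeds the threshold.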